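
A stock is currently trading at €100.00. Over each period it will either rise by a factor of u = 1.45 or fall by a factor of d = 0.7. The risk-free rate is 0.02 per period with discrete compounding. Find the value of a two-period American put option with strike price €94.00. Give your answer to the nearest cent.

€14.22

Risk-neutral probability p = (1 + 0.02 − 0.7)/(1.45 − 0.7) = 0.3200/0.7500 = 0.4267
Terminal stock prices: S_uu = 210.2, S_ud = 101.5, S_dd = 49
Terminal payoffs (K − S): max(-116.2, 0) = 0, max(-7.5, 0) = 0, max(45, 0) = 45
Node u (S = 145): continuation = 1/1.02·[0.4267·0.0000 + 0.5733·0.0000] = 0.0000; exercise value = 0.0000 ≤ continuation, so V_u = 0.0000
Node d (S = 70): continuation = 1/1.02·[0.4267·0.0000 + 0.5733·45.0000] = 25.2941; exercise value = 24.0000 ≤ continuation, so V_d = 25.2941
Node 0 (S = 100): continuation = 1/1.02·[0.4267·0.0000 + 0.5733·25.2941] = 14.2176; exercise value = 0.0000 ≤ continuation, so V_0 = 14.2176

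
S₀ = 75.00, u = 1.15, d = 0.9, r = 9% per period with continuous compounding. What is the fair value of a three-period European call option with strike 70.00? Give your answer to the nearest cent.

Risk-neutral probability p = (e^0.09 − 0.9)/(1.15 − 0.9) = 0.1942/0.2500 = 0.7767
Terminal stock prices: S_uuu = 114.1, S_uud = 89.27, S_udd = 69.86, S_ddd = 54.68
Terminal payoffs (S − K): max(44.07, 0) = 44.07, max(19.27, 0) = 19.27, max(-0.1375, 0) = 0, max(-15.32, 0) = 0
Node uu (S = 99.19): V_uu = e^(−0.09)·[0.7767·44.0656 + 0.2233·19.2687] = 35.2123
Node ud (S = 77.62): V_ud = e^(−0.09)·[0.7767·19.2687 + 0.2233·0.0000] = 13.6779
Node dd (S = 60.75): V_dd = e^(−0.09)·[0.7767·0.0000 + 0.2233·0.0000] = 0.0000
Node u (S = 86.25): V_u = e^(−0.09)·[0.7767·35.2123 + 0.2233·13.6779] = 27.7868
Node d (S = 67.5): V_d = e^(−0.09)·[0.7767·13.6779 + 0.2233·0.0000] = 9.7092
Node 0 (S = 75): V_0 = e^(−0.09)·[0.7767·27.7868 + 0.2233·9.7092] = 21.7059

21.71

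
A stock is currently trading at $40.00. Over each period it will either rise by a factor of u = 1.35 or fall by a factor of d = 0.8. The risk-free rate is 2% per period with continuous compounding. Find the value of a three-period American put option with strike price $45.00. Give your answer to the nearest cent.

Risk-neutral probability p = (e^0.02 − 0.8)/(1.35 − 0.8) = 0.2202/0.5500 = 0.4004
Terminal stock prices: S_uuu = 98.42, S_uud = 58.32, S_udd = 34.56, S_ddd = 20.48
Terminal payoffs (K − S): max(-53.42, 0) = 0, max(-13.32, 0) = 0, max(10.44, 0) = 10.44, max(24.52, 0) = 24.52
Node uu (S = 72.9): continuation = e^(−0.02)·[0.4004·0.0000 + 0.5996·0.0000] = 0.0000; exercise value = 0.0000 ≤ continuation, so V_uu = 0.0000
Node ud (S = 43.2): continuation = e^(−0.02)·[0.4004·0.0000 + 0.5996·10.4400] = 6.1362; exercise value = 1.8000 ≤ continuation, so V_ud = 6.1362
Node dd (S = 25.6): continuation = e^(−0.02)·[0.4004·10.4400 + 0.5996·24.5200] = 18.5089; exercise value = 19.4000 > continuation, so V_dd = 19.4000 (exercise)
Node u (S = 54): continuation = e^(−0.02)·[0.4004·0.0000 + 0.5996·6.1362] = 3.6066; exercise value = 0.0000 ≤ continuation, so V_u = 3.6066
Node d (S = 32): continuation = e^(−0.02)·[0.4004·6.1362 + 0.5996·19.4000] = 13.8106; exercise value = 13.0000 ≤ continuation, so V_d = 13.8106
Node 0 (S = 40): continuation = e^(−0.02)·[0.4004·3.6066 + 0.5996·13.8106] = 9.5327; exercise value = 5.0000 ≤ continuation, so V_0 = 9.5327

$9.53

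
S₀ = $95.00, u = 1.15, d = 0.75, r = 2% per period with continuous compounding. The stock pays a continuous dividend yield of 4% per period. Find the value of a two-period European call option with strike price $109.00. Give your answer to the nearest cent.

$5.29

Per-period risk-free factor R = e^0.02 = 1.0202; dividend-adjusted growth = e^(0.02−0.04) = 0.9802.
Risk-neutral probability p = (0.9802 − 0.75)/(1.15 − 0.75) = 0.2302/0.4000 = 0.5755
Terminal stock prices: S_uu = 125.6, S_ud = 81.94, S_dd = 53.44
Terminal payoffs (S − K): max(16.64, 0) = 16.64, max(-27.06, 0) = 0, max(-55.56, 0) = 0
Node u (S = 109.2): V_u = e^(−0.02)·[0.5755·16.6375 + 0.4245·0.0000] = 9.3852
Node d (S = 71.25): V_d = e^(−0.02)·[0.5755·0.0000 + 0.4245·0.0000] = 0.0000
Node 0 (S = 95): V_0 = e^(−0.02)·[0.5755·9.3852 + 0.4245·0.0000] = 5.2942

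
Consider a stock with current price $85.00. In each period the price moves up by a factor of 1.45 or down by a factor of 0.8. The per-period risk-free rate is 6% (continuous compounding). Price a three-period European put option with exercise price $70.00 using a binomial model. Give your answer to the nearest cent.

$4.71

Risk-neutral probability p = (e^0.06 − 0.8)/(1.45 − 0.8) = 0.2618/0.6500 = 0.4028
Terminal stock prices: S_uuu = 259.1, S_uud = 143, S_udd = 78.88, S_ddd = 43.52
Terminal payoffs (K − S): max(-189.1, 0) = 0, max(-72.97, 0) = 0, max(-8.88, 0) = 0, max(26.48, 0) = 26.48
Node uu (S = 178.7): V_uu = e^(−0.06)·[0.4028·0.0000 + 0.5972·0.0000] = 0.0000
Node ud (S = 98.6): V_ud = e^(−0.06)·[0.4028·0.0000 + 0.5972·0.0000] = 0.0000
Node dd (S = 54.4): V_dd = e^(−0.06)·[0.4028·0.0000 + 0.5972·26.4800] = 14.8923
Node u (S = 123.2): V_u = e^(−0.06)·[0.4028·0.0000 + 0.5972·0.0000] = 0.0000
Node d (S = 68): V_d = e^(−0.06)·[0.4028·0.0000 + 0.5972·14.8923] = 8.3754
Node 0 (S = 85): V_0 = e^(−0.06)·[0.4028·0.0000 + 0.5972·8.3754] = 4.7103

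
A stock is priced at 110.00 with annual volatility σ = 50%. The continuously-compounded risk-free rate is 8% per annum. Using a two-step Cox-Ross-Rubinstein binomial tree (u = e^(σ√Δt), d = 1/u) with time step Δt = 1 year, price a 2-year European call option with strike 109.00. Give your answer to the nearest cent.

CRR parameters: u = e^(σ√Δt) = e^(0.5·√1) = 1.6487, d = 1/u = 0.6065
Per-period rate: rΔt = 0.08·1 = 0.08, so R = e^0.08 = 1.0833
Risk-neutral probability p = (e^0.08 − 0.6065)/(1.6487 − 0.6065) = 0.4768/1.0422 = 0.4575
Terminal stock prices: S_uu = 299, S_ud = 110, S_dd = 40.47
Terminal payoffs (S − K): max(190, 0) = 190, max(1, 0) = 1, max(-68.53, 0) = 0
Node u (S = 181.4): V_u = e^(−0.08)·[0.4575·190.0110 + 0.5425·1.0000] = 80.7397
Node d (S = 66.72): V_d = e^(−0.08)·[0.4575·1.0000 + 0.5425·0.0000] = 0.4223
Node 0 (S = 110): V_0 = e^(−0.08)·[0.4575·80.7397 + 0.5425·0.4223] = 34.3067

34.31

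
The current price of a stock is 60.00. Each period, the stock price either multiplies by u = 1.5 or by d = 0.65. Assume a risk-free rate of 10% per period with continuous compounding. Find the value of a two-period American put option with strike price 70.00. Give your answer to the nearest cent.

Risk-neutral probability p = (e^0.1 − 0.65)/(1.5 − 0.65) = 0.4552/0.8500 = 0.5355
Terminal stock prices: S_uu = 135, S_ud = 58.5, S_dd = 25.35
Terminal payoffs (K − S): max(-65, 0) = 0, max(11.5, 0) = 11.5, max(44.65, 0) = 44.65
Node u (S = 90): continuation = e^(−0.1)·[0.5355·0.0000 + 0.4645·11.5000] = 4.8335; exercise value = 0.0000 ≤ continuation, so V_u = 4.8335
Node d (S = 39): continuation = e^(−0.1)·[0.5355·11.5000 + 0.4645·44.6500] = 24.3386; exercise value = 31.0000 > continuation, so V_d = 31.0000 (exercise)
Node 0 (S = 60): continuation = e^(−0.1)·[0.5355·4.8335 + 0.4645·31.0000] = 15.3713; exercise value = 10.0000 ≤ continuation, so V_0 = 15.3713

15.37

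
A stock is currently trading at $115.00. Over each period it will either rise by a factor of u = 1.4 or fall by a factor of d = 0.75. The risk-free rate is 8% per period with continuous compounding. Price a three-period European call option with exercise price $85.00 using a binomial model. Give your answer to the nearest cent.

$51.46

Risk-neutral probability p = (e^0.08 − 0.75)/(1.4 − 0.75) = 0.3333/0.6500 = 0.5127
Terminal stock prices: S_uuu = 315.6, S_uud = 169, S_udd = 90.56, S_ddd = 48.52
Terminal payoffs (S − K): max(230.6, 0) = 230.6, max(84.05, 0) = 84.05, max(5.562, 0) = 5.562, max(-36.48, 0) = 0
Node uu (S = 225.4): V_uu = e^(−0.08)·[0.5127·230.5600 + 0.4873·84.0500] = 146.9351
Node ud (S = 120.8): V_ud = e^(−0.08)·[0.5127·84.0500 + 0.4873·5.5625] = 42.2851
Node dd (S = 64.69): V_dd = e^(−0.08)·[0.5127·5.5625 + 0.4873·0.0000] = 2.6329
Node u (S = 161): V_u = e^(−0.08)·[0.5127·146.9351 + 0.4873·42.2851] = 88.5678
Node d (S = 86.25): V_d = e^(−0.08)·[0.5127·42.2851 + 0.4873·2.6329] = 21.1989
Node 0 (S = 115): V_0 = e^(−0.08)·[0.5127·88.5678 + 0.4873·21.1989] = 51.4566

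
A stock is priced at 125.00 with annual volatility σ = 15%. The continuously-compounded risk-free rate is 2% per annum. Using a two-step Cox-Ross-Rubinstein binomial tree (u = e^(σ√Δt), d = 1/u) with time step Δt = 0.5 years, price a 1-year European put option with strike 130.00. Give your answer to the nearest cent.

8.95

CRR parameters: u = e^(σ√Δt) = e^(0.15·√0.5) = 1.1119, d = 1/u = 0.8994
Per-period rate: rΔt = 0.02·0.5 = 0.01, so R = e^0.01 = 1.0101
Risk-neutral probability p = (e^0.01 − 0.8994)/(1.1119 − 0.8994) = 0.1107/0.2125 = 0.5208
Terminal stock prices: S_uu = 154.5, S_ud = 125, S_dd = 101.1
Terminal payoffs (K − S): max(-24.54, 0) = 0, max(5, 0) = 5, max(28.89, 0) = 28.89
Node u (S = 139): V_u = e^(−0.01)·[0.5208·0.0000 + 0.4792·5.0000] = 2.3722
Node d (S = 112.4): V_d = e^(−0.01)·[0.5208·5.0000 + 0.4792·28.8928] = 16.2858
Node 0 (S = 125): V_0 = e^(−0.01)·[0.5208·2.3722 + 0.4792·16.2858] = 8.9497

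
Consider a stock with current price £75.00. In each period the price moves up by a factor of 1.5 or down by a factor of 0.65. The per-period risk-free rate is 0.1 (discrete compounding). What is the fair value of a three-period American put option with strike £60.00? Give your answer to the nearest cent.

£7.38

Risk-neutral probability p = (1 + 0.1 − 0.65)/(1.5 − 0.65) = 0.4500/0.8500 = 0.5294
Terminal stock prices: S_uuu = 253.1, S_uud = 109.7, S_udd = 47.53, S_ddd = 20.6
Terminal payoffs (K − S): max(-193.1, 0) = 0, max(-49.69, 0) = 0, max(12.47, 0) = 12.47, max(39.4, 0) = 39.4
Node uu (S = 168.8): continuation = 1/1.1·[0.5294·0.0000 + 0.4706·0.0000] = 0.0000; exercise value = 0.0000 ≤ continuation, so V_uu = 0.0000
Node ud (S = 73.12): continuation = 1/1.1·[0.5294·0.0000 + 0.4706·12.4687] = 5.3342; exercise value = 0.0000 ≤ continuation, so V_ud = 5.3342
Node dd (S = 31.69): continuation = 1/1.1·[0.5294·12.4687 + 0.4706·39.4031] = 22.8580; exercise value = 28.3125 > continuation, so V_dd = 28.3125 (exercise)
Node u (S = 112.5): continuation = 1/1.1·[0.5294·0.0000 + 0.4706·5.3342] = 2.2820; exercise value = 0.0000 ≤ continuation, so V_u = 2.2820
Node d (S = 48.75): continuation = 1/1.1·[0.5294·5.3342 + 0.4706·28.3125] = 14.6796; exercise value = 11.2500 ≤ continuation, so V_d = 14.6796
Node 0 (S = 75): continuation = 1/1.1·[0.5294·2.2820 + 0.4706·14.6796] = 7.3783; exercise value = 0.0000 ≤ continuation, so V_0 = 7.3783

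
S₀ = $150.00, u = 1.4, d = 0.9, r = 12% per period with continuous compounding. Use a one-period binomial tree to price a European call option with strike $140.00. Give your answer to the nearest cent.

$28.25

Risk-neutral probability p = (e^0.12 − 0.9)/(1.4 − 0.9) = 0.2275/0.5000 = 0.4550
Terminal stock prices: S_u = 210, S_d = 135
Terminal payoffs (S − K): max(70, 0) = 70, max(-5, 0) = 0
Node 0 (S = 150): V_0 = e^(−0.12)·[0.4550·70.0000 + 0.5450·0.0000] = 28.2480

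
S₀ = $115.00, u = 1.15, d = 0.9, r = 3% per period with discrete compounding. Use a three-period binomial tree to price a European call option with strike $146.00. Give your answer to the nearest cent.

Risk-neutral probability p = (1 + 0.03 − 0.9)/(1.15 − 0.9) = 0.1300/0.2500 = 0.5200
Terminal stock prices: S_uuu = 174.9, S_uud = 136.9, S_udd = 107.1, S_ddd = 83.84
Terminal payoffs (S − K): max(28.9, 0) = 28.9, max(-9.121, 0) = 0, max(-38.88, 0) = 0, max(-62.16, 0) = 0
Node uu (S = 152.1): V_uu = 1/1.03·[0.5200·28.9006 + 0.4800·0.0000] = 14.5906
Node ud (S = 119): V_ud = 1/1.03·[0.5200·0.0000 + 0.4800·0.0000] = 0.0000
Node dd (S = 93.15): V_dd = 1/1.03·[0.5200·0.0000 + 0.4800·0.0000] = 0.0000
Node u (S = 132.2): V_u = 1/1.03·[0.5200·14.5906 + 0.4800·0.0000] = 7.3661
Node d (S = 103.5): V_d = 1/1.03·[0.5200·0.0000 + 0.4800·0.0000] = 0.0000
Node 0 (S = 115): V_0 = 1/1.03·[0.5200·7.3661 + 0.4800·0.0000] = 3.7188

$3.72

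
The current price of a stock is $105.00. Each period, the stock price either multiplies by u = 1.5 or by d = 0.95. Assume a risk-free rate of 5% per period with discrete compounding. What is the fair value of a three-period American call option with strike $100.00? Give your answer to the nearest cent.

Risk-neutral probability p = (1 + 0.05 − 0.95)/(1.5 − 0.95) = 0.1000/0.5500 = 0.1818
Terminal stock prices: S_uuu = 354.4, S_uud = 224.4, S_udd = 142.1, S_ddd = 90.02
Terminal payoffs (S − K): max(254.4, 0) = 254.4, max(124.4, 0) = 124.4, max(42.14, 0) = 42.14, max(-9.976, 0) = 0
Node uu (S = 236.2): continuation = 1/1.05·[0.1818·254.3750 + 0.8182·124.4375] = 141.0119; exercise value = 136.2500 ≤ continuation, so V_uu = 141.0119
Node ud (S = 149.6): continuation = 1/1.05·[0.1818·124.4375 + 0.8182·42.1437] = 54.3869; exercise value = 49.6250 ≤ continuation, so V_ud = 54.3869
Node dd (S = 94.76): continuation = 1/1.05·[0.1818·42.1437 + 0.8182·0.0000] = 7.2976; exercise value = 0.0000 ≤ continuation, so V_dd = 7.2976
Node u (S = 157.5): continuation = 1/1.05·[0.1818·141.0119 + 0.8182·54.3869] = 66.7971; exercise value = 57.5000 ≤ continuation, so V_u = 66.7971
Node d (S = 99.75): continuation = 1/1.05·[0.1818·54.3869 + 0.8182·7.2976] = 15.1041; exercise value = 0.0000 ≤ continuation, so V_d = 15.1041
Node 0 (S = 105): continuation = 1/1.05·[0.1818·66.7971 + 0.8182·15.1041] = 23.3360; exercise value = 5.0000 ≤ continuation, so V_0 = 23.3360

$23.34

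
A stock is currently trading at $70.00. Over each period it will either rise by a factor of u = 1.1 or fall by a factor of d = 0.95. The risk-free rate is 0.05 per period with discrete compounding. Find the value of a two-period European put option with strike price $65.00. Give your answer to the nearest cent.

$0.18

Risk-neutral probability p = (1 + 0.05 − 0.95)/(1.1 − 0.95) = 0.1000/0.1500 = 0.6667
Terminal stock prices: S_uu = 84.7, S_ud = 73.15, S_dd = 63.17
Terminal payoffs (K − S): max(-19.7, 0) = 0, max(-8.15, 0) = 0, max(1.825, 0) = 1.825
Node u (S = 77): V_u = 1/1.05·[0.6667·0.0000 + 0.3333·0.0000] = 0.0000
Node d (S = 66.5): V_d = 1/1.05·[0.6667·0.0000 + 0.3333·1.8250] = 0.5794
Node 0 (S = 70): V_0 = 1/1.05·[0.6667·0.0000 + 0.3333·0.5794] = 0.1839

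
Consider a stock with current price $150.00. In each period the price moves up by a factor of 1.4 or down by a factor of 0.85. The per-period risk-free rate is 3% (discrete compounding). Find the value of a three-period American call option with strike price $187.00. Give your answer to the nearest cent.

$19.65

Risk-neutral probability p = (1 + 0.03 − 0.85)/(1.4 − 0.85) = 0.1800/0.5500 = 0.3273
Terminal stock prices: S_uuu = 411.6, S_uud = 249.9, S_udd = 151.7, S_ddd = 92.12
Terminal payoffs (S − K): max(224.6, 0) = 224.6, max(62.9, 0) = 62.9, max(-35.28, 0) = 0, max(-94.88, 0) = 0
Node uu (S = 294): continuation = 1/1.03·[0.3273·224.6000 + 0.6727·62.9000] = 112.4466; exercise value = 107.0000 ≤ continuation, so V_uu = 112.4466
Node ud (S = 178.5): continuation = 1/1.03·[0.3273·62.9000 + 0.6727·0.0000] = 19.9859; exercise value = 0.0000 ≤ continuation, so V_ud = 19.9859
Node dd (S = 108.4): continuation = 1/1.03·[0.3273·0.0000 + 0.6727·0.0000] = 0.0000; exercise value = 0.0000 ≤ continuation, so V_dd = 0.0000
Node u (S = 210): continuation = 1/1.03·[0.3273·112.4466 + 0.6727·19.9859] = 48.7823; exercise value = 23.0000 ≤ continuation, so V_u = 48.7823
Node d (S = 127.5): continuation = 1/1.03·[0.3273·19.9859 + 0.6727·0.0000] = 6.3503; exercise value = 0.0000 ≤ continuation, so V_d = 6.3503
Node 0 (S = 150): continuation = 1/1.03·[0.3273·48.7823 + 0.6727·6.3503] = 19.6477; exercise value = 0.0000 ≤ continuation, so V_0 = 19.6477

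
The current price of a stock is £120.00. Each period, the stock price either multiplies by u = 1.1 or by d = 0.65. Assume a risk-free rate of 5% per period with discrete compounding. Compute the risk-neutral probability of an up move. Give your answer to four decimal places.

Risk-neutral probability p = (1 + 0.05 − 0.65)/(1.1 − 0.65) = 0.4000/0.4500 = 0.8889

p = 0.8889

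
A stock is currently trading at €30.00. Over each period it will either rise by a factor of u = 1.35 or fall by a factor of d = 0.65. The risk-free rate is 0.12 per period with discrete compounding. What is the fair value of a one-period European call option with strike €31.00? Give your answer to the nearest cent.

€5.70

Risk-neutral probability p = (1 + 0.12 − 0.65)/(1.35 − 0.65) = 0.4700/0.7000 = 0.6714
Terminal stock prices: S_u = 40.5, S_d = 19.5
Terminal payoffs (S − K): max(9.5, 0) = 9.5, max(-11.5, 0) = 0
Node 0 (S = 30): V_0 = 1/1.12·[0.6714·9.5000 + 0.3286·0.0000] = 5.6952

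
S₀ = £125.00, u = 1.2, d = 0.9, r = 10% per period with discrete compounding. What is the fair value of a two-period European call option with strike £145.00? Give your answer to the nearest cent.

Risk-neutral probability p = (1 + 0.1 − 0.9)/(1.2 − 0.9) = 0.2000/0.3000 = 0.6667
Terminal stock prices: S_uu = 180, S_ud = 135, S_dd = 101.2
Terminal payoffs (S − K): max(35, 0) = 35, max(-10, 0) = 0, max(-43.75, 0) = 0
Node u (S = 150): V_u = 1/1.1·[0.6667·35.0000 + 0.3333·0.0000] = 21.2121
Node d (S = 112.5): V_d = 1/1.1·[0.6667·0.0000 + 0.3333·0.0000] = 0.0000
Node 0 (S = 125): V_0 = 1/1.1·[0.6667·21.2121 + 0.3333·0.0000] = 12.8558

£12.86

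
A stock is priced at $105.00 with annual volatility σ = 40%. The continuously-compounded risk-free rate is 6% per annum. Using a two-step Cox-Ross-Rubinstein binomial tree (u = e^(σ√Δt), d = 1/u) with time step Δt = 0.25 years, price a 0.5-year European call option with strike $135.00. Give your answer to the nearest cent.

$5.00

CRR parameters: u = e^(σ√Δt) = e^(0.4·√0.25) = 1.2214, d = 1/u = 0.8187
Per-period rate: rΔt = 0.06·0.25 = 0.015, so R = e^0.015 = 1.0151
Risk-neutral probability p = (e^0.015 − 0.8187)/(1.2214 − 0.8187) = 0.1964/0.4027 = 0.4877
Terminal stock prices: S_uu = 156.6, S_ud = 105, S_dd = 70.38
Terminal payoffs (S − K): max(21.64, 0) = 21.64, max(-30, 0) = 0, max(-64.62, 0) = 0
Node u (S = 128.2): V_u = e^(−0.015)·[0.4877·21.6416 + 0.5123·0.0000] = 10.3974
Node d (S = 85.97): V_d = e^(−0.015)·[0.4877·0.0000 + 0.5123·0.0000] = 0.0000
Node 0 (S = 105): V_0 = e^(−0.015)·[0.4877·10.3974 + 0.5123·0.0000] = 4.9953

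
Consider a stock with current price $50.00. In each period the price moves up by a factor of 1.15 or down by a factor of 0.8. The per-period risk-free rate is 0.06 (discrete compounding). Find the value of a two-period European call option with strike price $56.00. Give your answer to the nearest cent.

$4.97

Risk-neutral probability p = (1 + 0.06 − 0.8)/(1.15 − 0.8) = 0.2600/0.3500 = 0.7429
Terminal stock prices: S_uu = 66.12, S_ud = 46, S_dd = 32
Terminal payoffs (S − K): max(10.12, 0) = 10.12, max(-10, 0) = 0, max(-24, 0) = 0
Node u (S = 57.5): V_u = 1/1.06·[0.7429·10.1250 + 0.2571·0.0000] = 7.0957
Node d (S = 40): V_d = 1/1.06·[0.7429·0.0000 + 0.2571·0.0000] = 0.0000
Node 0 (S = 50): V_0 = 1/1.06·[0.7429·7.0957 + 0.2571·0.0000] = 4.9727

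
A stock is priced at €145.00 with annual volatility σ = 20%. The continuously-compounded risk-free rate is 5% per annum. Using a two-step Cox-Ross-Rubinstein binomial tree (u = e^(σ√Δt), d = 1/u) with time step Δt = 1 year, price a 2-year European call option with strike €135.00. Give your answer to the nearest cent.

€28.95

CRR parameters: u = e^(σ√Δt) = e^(0.2·√1) = 1.2214, d = 1/u = 0.8187
Per-period rate: rΔt = 0.05·1 = 0.05, so R = e^0.05 = 1.0513
Risk-neutral probability p = (e^0.05 − 0.8187)/(1.2214 − 0.8187) = 0.2325/0.4027 = 0.5775
Terminal stock prices: S_uu = 216.3, S_ud = 145, S_dd = 97.2
Terminal payoffs (S − K): max(81.31, 0) = 81.31, max(10, 0) = 10, max(-37.8, 0) = 0
Node u (S = 177.1): V_u = e^(−0.05)·[0.5775·81.3146 + 0.4225·10.0000] = 48.6874
Node d (S = 118.7): V_d = e^(−0.05)·[0.5775·10.0000 + 0.4225·0.0000] = 5.4933
Node 0 (S = 145): V_0 = e^(−0.05)·[0.5775·48.6874 + 0.4225·5.4933] = 28.9531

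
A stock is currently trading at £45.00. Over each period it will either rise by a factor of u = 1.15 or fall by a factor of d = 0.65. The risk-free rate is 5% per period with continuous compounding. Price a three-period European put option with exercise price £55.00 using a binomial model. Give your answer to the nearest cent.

£8.32

Risk-neutral probability p = (e^0.05 − 0.65)/(1.15 − 0.65) = 0.4013/0.5000 = 0.8025
Terminal stock prices: S_uuu = 68.44, S_uud = 38.68, S_udd = 21.86, S_ddd = 12.36
Terminal payoffs (K − S): max(-13.44, 0) = 0, max(16.32, 0) = 16.32, max(33.14, 0) = 33.14, max(42.64, 0) = 42.64
Node uu (S = 59.51): V_uu = e^(−0.05)·[0.8025·0.0000 + 0.1975·16.3169] = 3.0648
Node ud (S = 33.64): V_ud = e^(−0.05)·[0.8025·16.3169 + 0.1975·33.1356] = 18.6801
Node dd (S = 19.01): V_dd = e^(−0.05)·[0.8025·33.1356 + 0.1975·42.6419] = 33.3051
Node u (S = 51.75): V_u = e^(−0.05)·[0.8025·3.0648 + 0.1975·18.6801] = 5.8483
Node d (S = 29.25): V_d = e^(−0.05)·[0.8025·18.6801 + 0.1975·33.3051] = 20.5161
Node 0 (S = 45): V_0 = e^(−0.05)·[0.8025·5.8483 + 0.1975·20.5161] = 8.3181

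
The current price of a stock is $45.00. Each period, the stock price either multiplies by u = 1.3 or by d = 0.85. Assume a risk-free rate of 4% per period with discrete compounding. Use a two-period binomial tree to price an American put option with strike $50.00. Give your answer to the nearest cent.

Risk-neutral probability p = (1 + 0.04 − 0.85)/(1.3 − 0.85) = 0.1900/0.4500 = 0.4222
Terminal stock prices: S_uu = 76.05, S_ud = 49.73, S_dd = 32.51
Terminal payoffs (K − S): max(-26.05, 0) = 0, max(0.275, 0) = 0.275, max(17.49, 0) = 17.49
Node u (S = 58.5): continuation = 1/1.04·[0.4222·0.0000 + 0.5778·0.2750] = 0.1528; exercise value = 0.0000 ≤ continuation, so V_u = 0.1528
Node d (S = 38.25): continuation = 1/1.04·[0.4222·0.2750 + 0.5778·17.4875] = 9.8269; exercise value = 11.7500 > continuation, so V_d = 11.7500 (exercise)
Node 0 (S = 45): continuation = 1/1.04·[0.4222·0.1528 + 0.5778·11.7500] = 6.5898; exercise value = 5.0000 ≤ continuation, so V_0 = 6.5898

$6.59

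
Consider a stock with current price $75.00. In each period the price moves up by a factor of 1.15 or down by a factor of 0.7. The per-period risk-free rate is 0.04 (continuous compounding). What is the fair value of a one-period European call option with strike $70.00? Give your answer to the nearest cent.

$11.82

Risk-neutral probability p = (e^0.04 − 0.7)/(1.15 − 0.7) = 0.3408/0.4500 = 0.7574
Terminal stock prices: S_u = 86.25, S_d = 52.5
Terminal payoffs (S − K): max(16.25, 0) = 16.25, max(-17.5, 0) = 0
Node 0 (S = 75): V_0 = e^(−0.04)·[0.7574·16.2500 + 0.2426·0.0000] = 11.8245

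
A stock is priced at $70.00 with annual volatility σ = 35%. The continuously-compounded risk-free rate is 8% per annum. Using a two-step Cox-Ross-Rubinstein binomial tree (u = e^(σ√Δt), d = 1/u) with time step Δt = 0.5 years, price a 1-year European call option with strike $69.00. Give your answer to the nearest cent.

$11.90

CRR parameters: u = e^(σ√Δt) = e^(0.35·√0.5) = 1.2808, d = 1/u = 0.7808
Per-period rate: rΔt = 0.08·0.5 = 0.04, so R = e^0.04 = 1.0408
Risk-neutral probability p = (e^0.04 − 0.7808)/(1.2808 − 0.7808) = 0.2601/0.5000 = 0.5201
Terminal stock prices: S_uu = 114.8, S_ud = 70, S_dd = 42.67
Terminal payoffs (S − K): max(45.83, 0) = 45.83, max(1, 0) = 1, max(-26.33, 0) = 0
Node u (S = 89.66): V_u = e^(−0.04)·[0.5201·45.8320 + 0.4799·1.0000] = 23.3618
Node d (S = 54.65): V_d = e^(−0.04)·[0.5201·1.0000 + 0.4799·0.0000] = 0.4997
Node 0 (S = 70): V_0 = e^(−0.04)·[0.5201·23.3618 + 0.4799·0.4997] = 11.9035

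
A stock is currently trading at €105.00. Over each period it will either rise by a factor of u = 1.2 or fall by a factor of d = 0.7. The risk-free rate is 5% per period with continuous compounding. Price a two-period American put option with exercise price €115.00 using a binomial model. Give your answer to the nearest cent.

Risk-neutral probability p = (e^0.05 − 0.7)/(1.2 − 0.7) = 0.3513/0.5000 = 0.7025
Terminal stock prices: S_uu = 151.2, S_ud = 88.2, S_dd = 51.45
Terminal payoffs (K − S): max(-36.2, 0) = 0, max(26.8, 0) = 26.8, max(63.55, 0) = 63.55
Node u (S = 126): continuation = e^(−0.05)·[0.7025·0.0000 + 0.2975·26.8000] = 7.5831; exercise value = 0.0000 ≤ continuation, so V_u = 7.5831
Node d (S = 73.5): continuation = e^(−0.05)·[0.7025·26.8000 + 0.2975·63.5500] = 35.8914; exercise value = 41.5000 > continuation, so V_d = 41.5000 (exercise)
Node 0 (S = 105): continuation = e^(−0.05)·[0.7025·7.5831 + 0.2975·41.5000] = 16.8101; exercise value = 10.0000 ≤ continuation, so V_0 = 16.8101

€16.81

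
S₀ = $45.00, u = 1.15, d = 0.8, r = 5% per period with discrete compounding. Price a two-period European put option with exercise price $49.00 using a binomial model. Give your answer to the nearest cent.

$4.31

Risk-neutral probability p = (1 + 0.05 − 0.8)/(1.15 − 0.8) = 0.2500/0.3500 = 0.7143
Terminal stock prices: S_uu = 59.51, S_ud = 41.4, S_dd = 28.8
Terminal payoffs (K − S): max(-10.51, 0) = 0, max(7.6, 0) = 7.6, max(20.2, 0) = 20.2
Node u (S = 51.75): V_u = 1/1.05·[0.7143·0.0000 + 0.2857·7.6000] = 2.0680
Node d (S = 36): V_d = 1/1.05·[0.7143·7.6000 + 0.2857·20.2000] = 10.6667
Node 0 (S = 45): V_0 = 1/1.05·[0.7143·2.0680 + 0.2857·10.6667] = 4.3093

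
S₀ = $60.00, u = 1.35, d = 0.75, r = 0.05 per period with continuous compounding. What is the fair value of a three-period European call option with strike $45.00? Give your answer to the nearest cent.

$23.36

Risk-neutral probability p = (e^0.05 − 0.75)/(1.35 − 0.75) = 0.3013/0.6000 = 0.5021
Terminal stock prices: S_uuu = 147.6, S_uud = 82.01, S_udd = 45.56, S_ddd = 25.31
Terminal payoffs (S − K): max(102.6, 0) = 102.6, max(37.01, 0) = 37.01, max(0.5625, 0) = 0.5625, max(-19.69, 0) = 0
Node uu (S = 109.4): V_uu = e^(−0.05)·[0.5021·102.6225 + 0.4979·37.0125] = 66.5447
Node ud (S = 60.75): V_ud = e^(−0.05)·[0.5021·37.0125 + 0.4979·0.5625] = 17.9447
Node dd (S = 33.75): V_dd = e^(−0.05)·[0.5021·0.5625 + 0.4979·0.0000] = 0.2687
Node u (S = 81): V_u = e^(−0.05)·[0.5021·66.5447 + 0.4979·17.9447] = 40.2823
Node d (S = 45): V_d = e^(−0.05)·[0.5021·17.9447 + 0.4979·0.2687] = 8.6982
Node 0 (S = 60): V_0 = e^(−0.05)·[0.5021·40.2823 + 0.4979·8.6982] = 23.3595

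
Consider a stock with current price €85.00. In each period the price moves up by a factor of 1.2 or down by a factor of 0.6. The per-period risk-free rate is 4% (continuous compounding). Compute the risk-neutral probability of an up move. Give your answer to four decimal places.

Risk-neutral probability p = (e^0.04 − 0.6)/(1.2 − 0.6) = 0.4408/0.6000 = 0.7347

p = 0.7347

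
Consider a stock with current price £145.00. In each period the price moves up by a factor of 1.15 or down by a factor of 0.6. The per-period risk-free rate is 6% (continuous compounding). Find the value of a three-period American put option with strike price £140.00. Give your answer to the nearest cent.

£15.13

Risk-neutral probability p = (e^0.06 − 0.6)/(1.15 − 0.6) = 0.4618/0.5500 = 0.8397
Terminal stock prices: S_uuu = 220.5, S_uud = 115.1, S_udd = 60.03, S_ddd = 31.32
Terminal payoffs (K − S): max(-80.53, 0) = 0, max(24.94, 0) = 24.94, max(79.97, 0) = 79.97, max(108.7, 0) = 108.7
Node uu (S = 191.8): continuation = e^(−0.06)·[0.8397·0.0000 + 0.1603·24.9425] = 3.7654; exercise value = 0.0000 ≤ continuation, so V_uu = 3.7654
Node ud (S = 100): continuation = e^(−0.06)·[0.8397·24.9425 + 0.1603·79.9700] = 31.7970; exercise value = 39.9500 > continuation, so V_ud = 39.9500 (exercise)
Node dd (S = 52.2): continuation = e^(−0.06)·[0.8397·79.9700 + 0.1603·108.6800] = 79.6470; exercise value = 87.8000 > continuation, so V_dd = 87.8000 (exercise)
Node u (S = 166.8): continuation = e^(−0.06)·[0.8397·3.7654 + 0.1603·39.9500] = 9.0086; exercise value = 0.0000 ≤ continuation, so V_u = 9.0086
Node d (S = 87): continuation = e^(−0.06)·[0.8397·39.9500 + 0.1603·87.8000] = 44.8470; exercise value = 53.0000 > continuation, so V_d = 53.0000 (exercise)
Node 0 (S = 145): continuation = e^(−0.06)·[0.8397·9.0086 + 0.1603·53.0000] = 15.1250; exercise value = 0.0000 ≤ continuation, so V_0 = 15.1250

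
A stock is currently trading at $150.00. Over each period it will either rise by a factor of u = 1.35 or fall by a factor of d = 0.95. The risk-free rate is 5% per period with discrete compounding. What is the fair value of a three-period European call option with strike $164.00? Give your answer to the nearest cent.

$21.23

Risk-neutral probability p = (1 + 0.05 − 0.95)/(1.35 − 0.95) = 0.1000/0.4000 = 0.2500
Terminal stock prices: S_uuu = 369.1, S_uud = 259.7, S_udd = 182.8, S_ddd = 128.6
Terminal payoffs (S − K): max(205.1, 0) = 205.1, max(95.71, 0) = 95.71, max(18.76, 0) = 18.76, max(-35.39, 0) = 0
Node uu (S = 273.4): V_uu = 1/1.05·[0.2500·205.0563 + 0.7500·95.7063] = 117.1845
Node ud (S = 192.4): V_ud = 1/1.05·[0.2500·95.7063 + 0.7500·18.7562] = 36.1845
Node dd (S = 135.4): V_dd = 1/1.05·[0.2500·18.7562 + 0.7500·0.0000] = 4.4658
Node u (S = 202.5): V_u = 1/1.05·[0.2500·117.1845 + 0.7500·36.1845] = 53.7472
Node d (S = 142.5): V_d = 1/1.05·[0.2500·36.1845 + 0.7500·4.4658] = 11.8052
Node 0 (S = 150): V_0 = 1/1.05·[0.2500·53.7472 + 0.7500·11.8052] = 21.2292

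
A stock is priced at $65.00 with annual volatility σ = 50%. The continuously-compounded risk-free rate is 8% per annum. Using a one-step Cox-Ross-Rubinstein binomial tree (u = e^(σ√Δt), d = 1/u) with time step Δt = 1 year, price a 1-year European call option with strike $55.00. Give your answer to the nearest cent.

CRR parameters: u = e^(σ√Δt) = e^(0.5·√1) = 1.6487, d = 1/u = 0.6065
Per-period rate: rΔt = 0.08·1 = 0.08, so R = e^0.08 = 1.0833
Risk-neutral probability p = (e^0.08 − 0.6065)/(1.6487 − 0.6065) = 0.4768/1.0422 = 0.4575
Terminal stock prices: S_u = 107.2, S_d = 39.42
Terminal payoffs (S − K): max(52.17, 0) = 52.17, max(-15.58, 0) = 0
Node 0 (S = 65): V_0 = e^(−0.08)·[0.4575·52.1669 + 0.5425·0.0000] = 22.0293

$22.03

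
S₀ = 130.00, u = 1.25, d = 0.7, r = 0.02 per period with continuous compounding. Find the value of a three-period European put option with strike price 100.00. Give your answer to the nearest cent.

9.66

Risk-neutral probability p = (e^0.02 − 0.7)/(1.25 − 0.7) = 0.3202/0.5500 = 0.5822
Terminal stock prices: S_uuu = 253.9, S_uud = 142.2, S_udd = 79.62, S_ddd = 44.59
Terminal payoffs (K − S): max(-153.9, 0) = 0, max(-42.19, 0) = 0, max(20.38, 0) = 20.38, max(55.41, 0) = 55.41
Node uu (S = 203.1): V_uu = e^(−0.02)·[0.5822·0.0000 + 0.4178·0.0000] = 0.0000
Node ud (S = 113.7): V_ud = e^(−0.02)·[0.5822·0.0000 + 0.4178·20.3750] = 8.3444
Node dd (S = 63.7): V_dd = e^(−0.02)·[0.5822·20.3750 + 0.4178·55.4100] = 34.3199
Node u (S = 162.5): V_u = e^(−0.02)·[0.5822·0.0000 + 0.4178·8.3444] = 3.4174
Node d (S = 91): V_d = e^(−0.02)·[0.5822·8.3444 + 0.4178·34.3199] = 18.8172
Node 0 (S = 130): V_0 = e^(−0.02)·[0.5822·3.4174 + 0.4178·18.8172] = 9.6566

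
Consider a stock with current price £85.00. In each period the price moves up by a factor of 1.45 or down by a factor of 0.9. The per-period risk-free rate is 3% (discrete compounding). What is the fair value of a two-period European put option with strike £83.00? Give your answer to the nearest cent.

£7.78

Risk-neutral probability p = (1 + 0.03 − 0.9)/(1.45 − 0.9) = 0.1300/0.5500 = 0.2364
Terminal stock prices: S_uu = 178.7, S_ud = 110.9, S_dd = 68.85
Terminal payoffs (K − S): max(-95.71, 0) = 0, max(-27.92, 0) = 0, max(14.15, 0) = 14.15
Node u (S = 123.2): V_u = 1/1.03·[0.2364·0.0000 + 0.7636·0.0000] = 0.0000
Node d (S = 76.5): V_d = 1/1.03·[0.2364·0.0000 + 0.7636·14.1500] = 10.4907
Node 0 (S = 85): V_0 = 1/1.03·[0.2364·0.0000 + 0.7636·10.4907] = 7.7778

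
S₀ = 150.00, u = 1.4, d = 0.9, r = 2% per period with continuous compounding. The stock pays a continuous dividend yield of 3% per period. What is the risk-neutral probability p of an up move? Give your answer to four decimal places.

p = 0.1801

Per-period risk-free factor R = e^0.02 = 1.0202; dividend-adjusted growth = e^(0.02−0.03) = 0.9900.
Risk-neutral probability p = (0.9900 − 0.9)/(1.4 − 0.9) = 0.0900/0.5000 = 0.1801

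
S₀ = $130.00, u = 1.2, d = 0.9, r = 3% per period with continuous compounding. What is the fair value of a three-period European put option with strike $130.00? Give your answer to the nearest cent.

$7.20

Risk-neutral probability p = (e^0.03 − 0.9)/(1.2 − 0.9) = 0.1305/0.3000 = 0.4348
Terminal stock prices: S_uuu = 224.6, S_uud = 168.5, S_udd = 126.4, S_ddd = 94.77
Terminal payoffs (K − S): max(-94.64, 0) = 0, max(-38.48, 0) = 0, max(3.64, 0) = 3.64, max(35.23, 0) = 35.23
Node uu (S = 187.2): V_uu = e^(−0.03)·[0.4348·0.0000 + 0.5652·0.0000] = 0.0000
Node ud (S = 140.4): V_ud = e^(−0.03)·[0.4348·0.0000 + 0.5652·3.6400] = 1.9964
Node dd (S = 105.3): V_dd = e^(−0.03)·[0.4348·3.6400 + 0.5652·35.2300] = 20.8579
Node u (S = 156): V_u = e^(−0.03)·[0.4348·0.0000 + 0.5652·1.9964] = 1.0949
Node d (S = 117): V_d = e^(−0.03)·[0.4348·1.9964 + 0.5652·20.8579] = 12.2820
Node 0 (S = 130): V_0 = e^(−0.03)·[0.4348·1.0949 + 0.5652·12.2820] = 7.1981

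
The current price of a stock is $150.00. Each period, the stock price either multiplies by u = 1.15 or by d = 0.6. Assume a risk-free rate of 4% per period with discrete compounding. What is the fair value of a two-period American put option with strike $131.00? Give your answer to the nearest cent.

$11.95

Risk-neutral probability p = (1 + 0.04 − 0.6)/(1.15 − 0.6) = 0.4400/0.5500 = 0.8000
Terminal stock prices: S_uu = 198.4, S_ud = 103.5, S_dd = 54
Terminal payoffs (K − S): max(-67.37, 0) = 0, max(27.5, 0) = 27.5, max(77, 0) = 77
Node u (S = 172.5): continuation = 1/1.04·[0.8000·0.0000 + 0.2000·27.5000] = 5.2885; exercise value = 0.0000 ≤ continuation, so V_u = 5.2885
Node d (S = 90): continuation = 1/1.04·[0.8000·27.5000 + 0.2000·77.0000] = 35.9615; exercise value = 41.0000 > continuation, so V_d = 41.0000 (exercise)
Node 0 (S = 150): continuation = 1/1.04·[0.8000·5.2885 + 0.2000·41.0000] = 11.9527; exercise value = 0.0000 ≤ continuation, so V_0 = 11.9527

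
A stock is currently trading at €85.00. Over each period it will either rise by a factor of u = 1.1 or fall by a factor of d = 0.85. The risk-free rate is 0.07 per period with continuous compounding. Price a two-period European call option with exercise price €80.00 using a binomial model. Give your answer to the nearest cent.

Risk-neutral probability p = (e^0.07 − 0.85)/(1.1 − 0.85) = 0.2225/0.2500 = 0.8900
Terminal stock prices: S_uu = 102.9, S_ud = 79.48, S_dd = 61.41
Terminal payoffs (S − K): max(22.85, 0) = 22.85, max(-0.525, 0) = 0, max(-18.59, 0) = 0
Node u (S = 93.5): V_u = e^(−0.07)·[0.8900·22.8500 + 0.1100·0.0000] = 18.9623
Node d (S = 72.25): V_d = e^(−0.07)·[0.8900·0.0000 + 0.1100·0.0000] = 0.0000
Node 0 (S = 85): V_0 = e^(−0.07)·[0.8900·18.9623 + 0.1100·0.0000] = 15.7361

€15.74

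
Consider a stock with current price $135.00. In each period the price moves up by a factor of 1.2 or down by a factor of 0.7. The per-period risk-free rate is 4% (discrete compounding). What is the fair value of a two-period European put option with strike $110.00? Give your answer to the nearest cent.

$4.15

Risk-neutral probability p = (1 + 0.04 − 0.7)/(1.2 − 0.7) = 0.3400/0.5000 = 0.6800
Terminal stock prices: S_uu = 194.4, S_ud = 113.4, S_dd = 66.15
Terminal payoffs (K − S): max(-84.4, 0) = 0, max(-3.4, 0) = 0, max(43.85, 0) = 43.85
Node u (S = 162): V_u = 1/1.04·[0.6800·0.0000 + 0.3200·0.0000] = 0.0000
Node d (S = 94.5): V_d = 1/1.04·[0.6800·0.0000 + 0.3200·43.8500] = 13.4923
Node 0 (S = 135): V_0 = 1/1.04·[0.6800·0.0000 + 0.3200·13.4923] = 4.1515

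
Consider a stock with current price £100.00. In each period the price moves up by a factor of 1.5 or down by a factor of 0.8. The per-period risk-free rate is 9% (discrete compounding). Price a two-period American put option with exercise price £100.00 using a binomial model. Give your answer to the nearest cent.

£10.75

Risk-neutral probability p = (1 + 0.09 − 0.8)/(1.5 − 0.8) = 0.2900/0.7000 = 0.4143
Terminal stock prices: S_uu = 225, S_ud = 120, S_dd = 64
Terminal payoffs (K − S): max(-125, 0) = 0, max(-20, 0) = 0, max(36, 0) = 36
Node u (S = 150): continuation = 1/1.09·[0.4143·0.0000 + 0.5857·0.0000] = 0.0000; exercise value = 0.0000 ≤ continuation, so V_u = 0.0000
Node d (S = 80): continuation = 1/1.09·[0.4143·0.0000 + 0.5857·36.0000] = 19.3447; exercise value = 20.0000 > continuation, so V_d = 20.0000 (exercise)
Node 0 (S = 100): continuation = 1/1.09·[0.4143·0.0000 + 0.5857·20.0000] = 10.7471; exercise value = 0.0000 ≤ continuation, so V_0 = 10.7471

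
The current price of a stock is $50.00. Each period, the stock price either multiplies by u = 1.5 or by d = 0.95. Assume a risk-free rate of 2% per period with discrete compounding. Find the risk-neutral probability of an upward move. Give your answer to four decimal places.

Risk-neutral probability p = (1 + 0.02 − 0.95)/(1.5 − 0.95) = 0.0700/0.5500 = 0.1273

p = 0.1273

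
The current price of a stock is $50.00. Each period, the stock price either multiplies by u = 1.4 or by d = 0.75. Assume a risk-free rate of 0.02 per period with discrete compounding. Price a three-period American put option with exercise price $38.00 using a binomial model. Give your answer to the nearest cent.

Risk-neutral probability p = (1 + 0.02 − 0.75)/(1.4 − 0.75) = 0.2700/0.6500 = 0.4154
Terminal stock prices: S_uuu = 137.2, S_uud = 73.5, S_udd = 39.38, S_ddd = 21.09
Terminal payoffs (K − S): max(-99.2, 0) = 0, max(-35.5, 0) = 0, max(-1.375, 0) = 0, max(16.91, 0) = 16.91
Node uu (S = 98): continuation = 1/1.02·[0.4154·0.0000 + 0.5846·0.0000] = 0.0000; exercise value = 0.0000 ≤ continuation, so V_uu = 0.0000
Node ud (S = 52.5): continuation = 1/1.02·[0.4154·0.0000 + 0.5846·0.0000] = 0.0000; exercise value = 0.0000 ≤ continuation, so V_ud = 0.0000
Node dd (S = 28.12): continuation = 1/1.02·[0.4154·0.0000 + 0.5846·16.9062] = 9.6899; exercise value = 9.8750 > continuation, so V_dd = 9.8750 (exercise)
Node u (S = 70): continuation = 1/1.02·[0.4154·0.0000 + 0.5846·0.0000] = 0.0000; exercise value = 0.0000 ≤ continuation, so V_u = 0.0000
Node d (S = 37.5): continuation = 1/1.02·[0.4154·0.0000 + 0.5846·9.8750] = 5.6599; exercise value = 0.5000 ≤ continuation, so V_d = 5.6599
Node 0 (S = 50): continuation = 1/1.02·[0.4154·0.0000 + 0.5846·5.6599] = 3.2440; exercise value = 0.0000 ≤ continuation, so V_0 = 3.2440

$3.24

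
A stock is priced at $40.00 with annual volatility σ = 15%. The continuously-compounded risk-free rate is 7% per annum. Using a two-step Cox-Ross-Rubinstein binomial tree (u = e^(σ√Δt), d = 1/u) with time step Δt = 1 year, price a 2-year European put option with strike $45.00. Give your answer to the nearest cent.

CRR parameters: u = e^(σ√Δt) = e^(0.15·√1) = 1.1618, d = 1/u = 0.8607
Per-period rate: rΔt = 0.07·1 = 0.07, so R = e^0.07 = 1.0725
Risk-neutral probability p = (e^0.07 − 0.8607)/(1.1618 − 0.8607) = 0.2118/0.3011 = 0.7034
Terminal stock prices: S_uu = 53.99, S_ud = 40, S_dd = 29.63
Terminal payoffs (K − S): max(-8.994, 0) = 0, max(5, 0) = 5, max(15.37, 0) = 15.37
Node u (S = 46.47): V_u = e^(−0.07)·[0.7034·0.0000 + 0.2966·5.0000] = 1.3829
Node d (S = 34.43): V_d = e^(−0.07)·[0.7034·5.0000 + 0.2966·15.3673] = 7.5294
Node 0 (S = 40): V_0 = e^(−0.07)·[0.7034·1.3829 + 0.2966·7.5294] = 2.9895

$2.99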